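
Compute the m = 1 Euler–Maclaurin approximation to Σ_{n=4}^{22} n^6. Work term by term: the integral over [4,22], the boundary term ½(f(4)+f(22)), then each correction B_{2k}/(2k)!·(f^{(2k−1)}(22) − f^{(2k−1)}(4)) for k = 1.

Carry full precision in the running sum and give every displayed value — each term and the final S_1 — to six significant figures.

Integral: ∫_4^22 x^6 dx = 3.56335e+08.
½[f(4) + f(22)] = ½[4096.00 + 1.13380e+08] = 5.66920e+07.
So far: 4.13027e+08.
Correction k=1: B_{2}/2! · (f^{(1)}(22) − f^{(1)}(4)) = 1/12 · (3.09218e+07 − 6144.00) = 2.57630e+06.

S_1 ≈ 4.15603e+08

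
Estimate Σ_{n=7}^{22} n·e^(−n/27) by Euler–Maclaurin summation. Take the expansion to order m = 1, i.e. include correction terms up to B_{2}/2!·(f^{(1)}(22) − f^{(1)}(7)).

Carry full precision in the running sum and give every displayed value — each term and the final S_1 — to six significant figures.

The integral term ∫_7^22 x·e^(−x/27) dx = 122.630.
Endpoint term: (f(7) + f(22))/2 = (5.40136 + 9.73987)/2 = 7.57061.
So far: 130.200.
Order-1 term: 1/12 · (0.0819854 − 0.571573) = -0.0407989.

S_1 ≈ 130.159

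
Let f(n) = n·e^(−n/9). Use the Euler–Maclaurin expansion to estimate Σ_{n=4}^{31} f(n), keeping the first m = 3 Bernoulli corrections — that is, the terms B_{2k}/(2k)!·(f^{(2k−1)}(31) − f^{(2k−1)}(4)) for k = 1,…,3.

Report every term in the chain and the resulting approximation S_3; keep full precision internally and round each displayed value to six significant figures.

S_3 ≈ 65.2670

∫_4^31 x·e^(−x/9) dx evaluates to 63.5260.
Endpoint term: (f(4) + f(31))/2 = (2.56472 + 0.989597)/2 = 1.77716.
Running total after boundary: 65.3032.
Correction k=1: B_{2}/2! · (f^{(1)}(31) − f^{(1)}(4)) = 1/12 · (-0.0780328 − 0.356211) = -0.0361870.
Partial sum through k=1: 65.2670.
Correction k=2: B_{4}/4! · (f^{(3)}(31) − f^{(3)}(4)) = −1/720 · (-0.000175158 − 0.0202293) = 2.83395e-05.
Partial sum through k=2: 65.2670.
Correction k=3: B_{6}/6! · (f^{(5)}(31) − f^{(5)}(4)) = 1/30240 · (7.56854e-06 − 0.000445196) = -1.44718e-08.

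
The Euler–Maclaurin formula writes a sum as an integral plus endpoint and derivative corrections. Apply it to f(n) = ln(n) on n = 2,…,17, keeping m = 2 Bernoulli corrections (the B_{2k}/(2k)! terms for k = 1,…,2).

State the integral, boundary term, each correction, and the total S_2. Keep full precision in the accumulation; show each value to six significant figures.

S_2 ≈ 33.5051

∫_2^17 ln(x) dx evaluates to 31.7783.
Boundary: ½(f(2) + f(17)) = ½(0.693147 + 2.83321) = 1.76318.
Integral + boundary = 33.5415.
Correction k=1: B_{2}/2! · (f^{(1)}(17) − f^{(1)}(2)) = 1/12 · (0.0588235 − 0.500000) = -0.0367647.
After k=1: 33.5047.
Correction k=2: B_{4}/4! · (f^{(3)}(17) − f^{(3)}(2)) = −1/720 · (0.000407083 − 0.250000) = 0.000346657.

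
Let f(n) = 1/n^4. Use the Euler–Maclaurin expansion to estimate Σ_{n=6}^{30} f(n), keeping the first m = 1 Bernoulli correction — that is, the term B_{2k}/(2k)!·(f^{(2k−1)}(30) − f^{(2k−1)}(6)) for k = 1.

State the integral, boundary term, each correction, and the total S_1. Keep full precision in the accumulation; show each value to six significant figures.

The integral term ∫_6^30 1/x^4 dx = 0.00153086.
½[f(6) + f(30)] = ½[0.000771605 + 1.23457e-06] = 0.000386420.
Integral + boundary = 0.00191728.
Correction k=1: B_{2}/2! · (f^{(1)}(30) − f^{(1)}(6)) = 1/12 · (-1.64609e-07 − (-0.000514403)) = 4.28532e-05.

S_1 ≈ 0.00196014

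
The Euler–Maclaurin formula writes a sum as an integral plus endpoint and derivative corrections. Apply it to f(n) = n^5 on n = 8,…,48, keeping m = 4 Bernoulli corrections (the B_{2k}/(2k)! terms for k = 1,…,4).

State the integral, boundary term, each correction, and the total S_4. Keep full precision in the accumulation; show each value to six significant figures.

Integral: ∫_8^48 x^5 dx = 2.03839e+09.
Boundary: ½(f(8) + f(48)) = ½(32768.0 + 2.54804e+08) = 1.27418e+08.
So far: 2.16581e+09.
k=1: B_{2}/(2)! × [f^{(1)}(48) − f^{(1)}(8)] = 1/12 × (2.65421e+07 − 20480.0) = 2.21013e+06.
Partial sum through k=1: 2.16802e+09.
k=2: B_{4}/(4)! × [f^{(3)}(48) − f^{(3)}(8)] = −1/720 × (138240 − 3840.00) = -186.667.
Partial sum through k=2: 2.16802e+09.
k=3: B_{6}/(6)! × [f^{(5)}(48) − f^{(5)}(8)] = 1/30240 × (120.000 − 120.000) = 0.00000.
Partial sum through k=3: 2.16802e+09.
k=4: B_{8}/(8)! × [f^{(7)}(48) − f^{(7)}(8)] = −1/1209600 × (0.00000 − 0.00000) = 0.00000.

S_4 ≈ 2.16802e+09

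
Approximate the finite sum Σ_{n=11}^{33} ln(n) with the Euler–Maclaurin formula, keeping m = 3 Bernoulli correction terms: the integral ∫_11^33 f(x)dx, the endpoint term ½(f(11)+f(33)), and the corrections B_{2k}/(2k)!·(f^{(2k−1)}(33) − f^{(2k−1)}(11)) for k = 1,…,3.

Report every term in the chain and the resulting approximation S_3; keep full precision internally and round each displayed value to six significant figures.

S_3 ≈ 69.9501

∫_11^33 ln(x) dx evaluates to 67.0079.
½[f(11) + f(33)] = ½[2.39790 + 3.49651] = 2.94720.
Running total after boundary: 69.9551.
Correction k=1: B_{2}/2! · (f^{(1)}(33) − f^{(1)}(11)) = 1/12 · (0.0303030 − 0.0909091) = -0.00505051.
Partial sum through k=1: 69.9501.
Correction k=2: B_{4}/4! · (f^{(3)}(33) − f^{(3)}(11)) = −1/720 · (5.56529e-05 − 0.00150263) = 2.00969e-06.
Partial sum through k=2: 69.9501.
Correction k=3: B_{6}/6! · (f^{(5)}(33) − f^{(5)}(11)) = 1/30240 · (6.13256e-07 − 0.000149021) = -4.90767e-09.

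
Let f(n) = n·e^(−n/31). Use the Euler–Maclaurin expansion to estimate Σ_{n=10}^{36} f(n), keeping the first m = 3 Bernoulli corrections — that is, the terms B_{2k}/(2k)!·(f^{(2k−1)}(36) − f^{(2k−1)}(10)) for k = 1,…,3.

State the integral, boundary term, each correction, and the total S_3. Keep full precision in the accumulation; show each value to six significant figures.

S_3 ≈ 279.497

Integral: ∫_10^36 x·e^(−x/31) dx = 270.286.
Endpoint term: (f(10) + f(36))/2 = (7.24278 + 11.2709)/2 = 9.25686.
Integral + boundary = 279.542.
Correction k=1: B_{2}/2! · (f^{(1)}(36) − f^{(1)}(10)) = 1/12 · (-0.0504971 − 0.490640) = -0.0450947.
Running total after k=1: 279.497.
Correction k=2: B_{4}/4! · (f^{(3)}(36) − f^{(3)}(10)) = −1/720 · (0.000599029 − 0.00201789) = 1.97064e-06.
Running total after k=2: 279.497.
Correction k=3: B_{6}/6! · (f^{(5)}(36) − f^{(5)}(10)) = 1/30240 · (1.30136e-06 − 3.66830e-06) = -7.82718e-11.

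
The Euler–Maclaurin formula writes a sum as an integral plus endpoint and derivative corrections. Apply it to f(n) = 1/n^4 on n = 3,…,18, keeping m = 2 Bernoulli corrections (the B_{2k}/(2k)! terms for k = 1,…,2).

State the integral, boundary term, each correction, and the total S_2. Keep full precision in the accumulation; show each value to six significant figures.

S_2 ≈ 0.0197615

∫_3^18 1/x^4 dx evaluates to 0.0122885.
½[f(3) + f(18)] = ½[0.0123457 + 9.52599e-06] = 0.00617760.
So far: 0.0184661.
Correction k=1: B_{2}/2! · (f^{(1)}(18) − f^{(1)}(3)) = 1/12 · (-2.11689e-06 − (-0.0164609)) = 0.00137157.
Running total after k=1: 0.0198377.
Correction k=2: B_{4}/4! · (f^{(3)}(18) − f^{(3)}(3)) = −1/720 · (-1.96008e-07 − (-0.0548697)) = -7.62076e-05.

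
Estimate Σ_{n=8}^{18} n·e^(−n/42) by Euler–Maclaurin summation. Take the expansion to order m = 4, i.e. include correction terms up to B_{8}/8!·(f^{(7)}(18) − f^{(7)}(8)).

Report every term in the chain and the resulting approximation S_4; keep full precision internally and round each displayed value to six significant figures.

S_4 ≈ 103.305

∫_8^18 x·e^(−x/42) dx evaluates to 94.1610.
Boundary: ½(f(8) + f(18)) = ½(6.61252 + 11.7259) = 9.16921.
Running total after boundary: 103.330.
Order-1 term: 1/12 · (0.372251 − 0.669124) = -0.0247395.
Partial sum through k=1: 103.305.
Order-2 term: −1/720 · (0.000949620 − 0.00131647) = 5.09516e-07.
Partial sum through k=2: 103.305.
Order-3 term: 1/30240 · (9.57037e-07 − 1.27756e-06) = -1.05994e-11.
Partial sum through k=3: 103.305.
Order-4 term: −1/1209600 · (7.79898e-10 − 1.02541e-09) = 2.02971e-16.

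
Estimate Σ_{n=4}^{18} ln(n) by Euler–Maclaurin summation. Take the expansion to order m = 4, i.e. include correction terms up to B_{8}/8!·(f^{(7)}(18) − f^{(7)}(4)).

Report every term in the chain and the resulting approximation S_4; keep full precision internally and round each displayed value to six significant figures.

The integral term ∫_4^18 ln(x) dx = 32.4815.
Endpoint term: (f(4) + f(18))/2 = (1.38629 + 2.89037)/2 = 2.13833.
Running total after boundary: 34.6198.
Order-1 term: 1/12 · (0.0555556 − 0.250000) = -0.0162037.
After k=1: 34.6036.
Order-2 term: −1/720 · (0.000342936 − 0.0312500) = 4.29265e-05.
After k=2: 34.6037.
Order-3 term: 1/30240 · (1.27013e-05 − 0.0234375) = -7.74630e-07.
After k=3: 34.6037.
Order-4 term: −1/1209600 · (1.17605e-06 − 0.0439453) = 3.63295e-08.

S_4 ≈ 34.6037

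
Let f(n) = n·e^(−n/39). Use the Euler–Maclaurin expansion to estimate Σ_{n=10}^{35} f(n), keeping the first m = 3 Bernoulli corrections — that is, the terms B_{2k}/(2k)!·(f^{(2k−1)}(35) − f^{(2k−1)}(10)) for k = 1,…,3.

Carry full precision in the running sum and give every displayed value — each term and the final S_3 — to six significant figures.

Integral: ∫_10^35 x·e^(−x/39) dx = 302.406.
Endpoint term: (f(10) + f(35))/2 = (7.73824 + 14.2665)/2 = 11.0024.
Integral + boundary = 313.408.
k=1: B_{2}/(2)! × [f^{(1)}(35) − f^{(1)}(10)] = 1/12 × (0.0418065 − 0.575408) = -0.0444668.
After k=1: 313.364.
k=2: B_{4}/(4)! × [f^{(3)}(35) − f^{(3)}(10)] = −1/720 × (0.000563467 − 0.00139583) = 1.15606e-06.
After k=2: 313.364.
k=3: B_{6}/(6)! × [f^{(5)}(35) − f^{(5)}(10)] = 1/30240 × (7.22846e-07 − 1.58669e-06) = -2.85662e-11.

S_3 ≈ 313.364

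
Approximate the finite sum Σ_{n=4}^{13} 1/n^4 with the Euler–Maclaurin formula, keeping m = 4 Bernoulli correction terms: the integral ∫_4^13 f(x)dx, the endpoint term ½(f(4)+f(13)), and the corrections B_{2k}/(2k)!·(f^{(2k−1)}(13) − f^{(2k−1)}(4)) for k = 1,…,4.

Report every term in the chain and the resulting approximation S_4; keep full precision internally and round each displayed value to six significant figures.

∫_4^13 1/x^4 dx evaluates to 0.00505661.
Boundary: ½(f(4) + f(13)) = ½(0.00390625 + 3.50128e-05) = 0.00197063.
Running total after boundary: 0.00702724.
k=1: B_{2}/(2)! × [f^{(1)}(13) − f^{(1)}(4)] = 1/12 × (-1.07732e-05 − (-0.00390625)) = 0.000324623.
Running total after k=1: 0.00735187.
k=2: B_{4}/(4)! × [f^{(3)}(13) − f^{(3)}(4)] = −1/720 × (-1.91240e-06 − (-0.00732422)) = -1.01699e-05.
Running total after k=2: 0.00734170.
k=3: B_{6}/(6)! × [f^{(5)}(13) − f^{(5)}(4)] = 1/30240 × (-6.33693e-07 − (-0.0256348)) = 8.47690e-07.
Running total after k=3: 0.00734254.
k=4: B_{8}/(8)! × [f^{(7)}(13) − f^{(7)}(4)] = −1/1209600 × (-3.37470e-07 − (-0.144196)) = -1.19209e-07.

S_4 ≈ 0.00734242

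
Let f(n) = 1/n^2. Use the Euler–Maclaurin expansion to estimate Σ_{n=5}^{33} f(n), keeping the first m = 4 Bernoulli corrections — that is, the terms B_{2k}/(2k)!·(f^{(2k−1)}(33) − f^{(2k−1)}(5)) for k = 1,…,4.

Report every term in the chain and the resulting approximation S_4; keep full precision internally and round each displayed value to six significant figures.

Integral: ∫_5^33 1/x^2 dx = 0.169697.
Boundary: ½(f(5) + f(33)) = ½(0.0400000 + 0.000918274) = 0.0204591.
So far: 0.190156.
Order-1 term: 1/12 · (-5.56529e-05 − (-0.0160000)) = 0.00132870.
Running total after k=1: 0.191485.
Order-2 term: −1/720 · (-6.13256e-07 − (-0.00768000)) = -1.06658e-05.
Running total after k=2: 0.191474.
Order-3 term: 1/30240 · (-1.68941e-08 − (-0.00921600)) = 3.04761e-07.
Running total after k=3: 0.191474.
Order-4 term: −1/1209600 · (-8.68750e-10 − (-0.0206438)) = -1.70667e-08.

S_4 ≈ 0.191474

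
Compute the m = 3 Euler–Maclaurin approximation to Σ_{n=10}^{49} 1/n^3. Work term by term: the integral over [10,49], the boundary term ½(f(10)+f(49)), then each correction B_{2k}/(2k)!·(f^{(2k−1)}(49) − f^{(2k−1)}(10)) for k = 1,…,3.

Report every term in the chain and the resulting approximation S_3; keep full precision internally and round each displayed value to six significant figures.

The integral term ∫_10^49 1/x^3 dx = 0.00479175.
Endpoint term: (f(10) + f(49))/2 = (0.00100000 + 8.49986e-06)/2 = 0.000504250.
So far: 0.00529600.
k=1: B_{2}/(2)! × [f^{(1)}(49) − f^{(1)}(10)] = 1/12 × (-5.20400e-07 − (-0.000300000)) = 2.49566e-05.
After k=1: 0.00532096.
k=2: B_{4}/(4)! × [f^{(3)}(49) − f^{(3)}(10)] = −1/720 × (-4.33486e-09 − (-6.00000e-05)) = -8.33273e-08.
After k=2: 0.00532088.
k=3: B_{6}/(6)! × [f^{(5)}(49) − f^{(5)}(10)] = 1/30240 × (-7.58284e-11 − (-2.52000e-05)) = 8.33331e-10.

S_3 ≈ 0.00532088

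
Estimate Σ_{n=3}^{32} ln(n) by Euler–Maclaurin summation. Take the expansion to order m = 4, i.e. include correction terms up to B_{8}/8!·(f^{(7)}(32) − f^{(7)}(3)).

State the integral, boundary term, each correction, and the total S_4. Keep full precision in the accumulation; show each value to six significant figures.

The integral term ∫_3^32 ln(x) dx = 78.6077.
Boundary: ½(f(3) + f(32)) = ½(1.09861 + 3.46574) = 2.28217.
So far: 80.8899.
k=1: B_{2}/(2)! × [f^{(1)}(32) − f^{(1)}(3)] = 1/12 × (0.0312500 − 0.333333) = -0.0251736.
After k=1: 80.8647.
k=2: B_{4}/(4)! × [f^{(3)}(32) − f^{(3)}(3)] = −1/720 × (6.10352e-05 − 0.0740741) = 0.000102796.
After k=2: 80.8648.
k=3: B_{6}/(6)! × [f^{(5)}(32) − f^{(5)}(3)] = 1/30240 × (7.15256e-07 − 0.0987654) = -3.26603e-06.
After k=3: 80.8648.
k=4: B_{8}/(8)! × [f^{(7)}(32) − f^{(7)}(3)] = −1/1209600 × (2.09548e-08 − 0.329218) = 2.72171e-07.

S_4 ≈ 80.8648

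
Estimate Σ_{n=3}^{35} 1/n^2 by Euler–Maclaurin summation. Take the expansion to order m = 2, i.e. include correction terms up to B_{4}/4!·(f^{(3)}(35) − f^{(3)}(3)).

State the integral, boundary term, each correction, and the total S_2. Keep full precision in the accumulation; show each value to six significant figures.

∫_3^35 1/x^2 dx evaluates to 0.304762.
½[f(3) + f(35)] = ½[0.111111 + 0.000816327] = 0.0559637.
Integral + boundary = 0.360726.
Correction k=1: B_{2}/2! · (f^{(1)}(35) − f^{(1)}(3)) = 1/12 · (-4.66472e-05 − (-0.0740741)) = 0.00616895.
Partial sum through k=1: 0.366895.
Correction k=2: B_{4}/4! · (f^{(3)}(35) − f^{(3)}(3)) = −1/720 · (-4.56952e-07 − (-0.0987654)) = -0.000137174.

S_2 ≈ 0.366757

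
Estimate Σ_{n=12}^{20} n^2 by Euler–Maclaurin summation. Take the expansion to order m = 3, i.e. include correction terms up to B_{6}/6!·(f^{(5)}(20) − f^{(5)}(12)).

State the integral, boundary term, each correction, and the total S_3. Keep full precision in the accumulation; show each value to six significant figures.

S_3 ≈ 2364.00

∫_12^20 x^2 dx evaluates to 2090.67.
½[f(12) + f(20)] = ½[144.000 + 400.000] = 272.000.
Integral + boundary = 2362.67.
k=1: B_{2}/(2)! × [f^{(1)}(20) − f^{(1)}(12)] = 1/12 × (40.0000 − 24.0000) = 1.33333.
Partial sum through k=1: 2364.00.
k=2: B_{4}/(4)! × [f^{(3)}(20) − f^{(3)}(12)] = −1/720 × (0.00000 − 0.00000) = 0.00000.
Partial sum through k=2: 2364.00.
k=3: B_{6}/(6)! × [f^{(5)}(20) − f^{(5)}(12)] = 1/30240 × (0.00000 − 0.00000) = 0.00000.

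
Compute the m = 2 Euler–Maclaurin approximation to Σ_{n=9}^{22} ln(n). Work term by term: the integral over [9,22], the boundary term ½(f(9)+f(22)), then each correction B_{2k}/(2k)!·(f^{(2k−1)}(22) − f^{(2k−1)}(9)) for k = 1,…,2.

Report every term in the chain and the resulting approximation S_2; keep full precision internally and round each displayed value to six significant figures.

S_2 ≈ 37.8666

The integral term ∫_9^22 ln(x) dx = 35.2279.
Boundary: ½(f(9) + f(22)) = ½(2.19722 + 3.09104) = 2.64413.
Integral + boundary = 37.8720.
k=1: B_{2}/(2)! × [f^{(1)}(22) − f^{(1)}(9)] = 1/12 × (0.0454545 − 0.111111) = -0.00547138.
Partial sum through k=1: 37.8666.
k=2: B_{4}/(4)! × [f^{(3)}(22) − f^{(3)}(9)] = −1/720 × (0.000187829 − 0.00274348) = 3.54952e-06.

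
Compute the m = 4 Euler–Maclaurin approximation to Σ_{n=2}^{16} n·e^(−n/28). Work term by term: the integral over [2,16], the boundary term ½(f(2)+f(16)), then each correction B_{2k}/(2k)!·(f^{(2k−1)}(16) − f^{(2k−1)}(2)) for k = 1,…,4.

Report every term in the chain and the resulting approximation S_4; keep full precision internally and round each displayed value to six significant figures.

Integral: ∫_2^16 x·e^(−x/28) dx = 86.3600.
½[f(2) + f(16)] = ½[1.86213 + 9.03549] = 5.44881.
Integral + boundary = 91.8088.
Order-1 term: 1/12 · (0.242022 − 0.864558) = -0.0518780.
After k=1: 91.7569.
Order-2 term: −1/720 · (0.00174931 − 0.00347791) = 2.40084e-06.
After k=2: 91.7569.
Order-3 term: 1/30240 · (4.06877e-06 − 7.46565e-06) = -1.12331e-10.
After k=3: 91.7569.
Order-4 term: −1/1209600 · (7.53352e-09 − 1.33867e-08) = 4.83896e-15.

S_4 ≈ 91.7569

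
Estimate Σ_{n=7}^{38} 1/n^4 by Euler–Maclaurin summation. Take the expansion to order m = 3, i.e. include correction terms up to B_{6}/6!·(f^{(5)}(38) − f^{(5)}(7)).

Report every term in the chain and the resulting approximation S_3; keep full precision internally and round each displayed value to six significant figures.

∫_7^38 1/x^4 dx evaluates to 0.000965743.
Boundary: ½(f(7) + f(38)) = ½(0.000416493 + 4.79585e-07) = 0.000208486.
Running total after boundary: 0.00117423.
Correction k=1: B_{2}/2! · (f^{(1)}(38) − f^{(1)}(7)) = 1/12 · (-5.04826e-08 − (-0.000237996)) = 1.98288e-05.
Running total after k=1: 0.00119406.
Correction k=2: B_{4}/4! · (f^{(3)}(38) − f^{(3)}(7)) = −1/720 · (-1.04881e-09 − (-0.000145712)) = -2.02376e-07.
Running total after k=2: 0.00119386.
Correction k=3: B_{6}/6! · (f^{(5)}(38) − f^{(5)}(7)) = 1/30240 · (-4.06740e-11 − (-0.000166528)) = 5.50687e-09.

S_3 ≈ 0.00119386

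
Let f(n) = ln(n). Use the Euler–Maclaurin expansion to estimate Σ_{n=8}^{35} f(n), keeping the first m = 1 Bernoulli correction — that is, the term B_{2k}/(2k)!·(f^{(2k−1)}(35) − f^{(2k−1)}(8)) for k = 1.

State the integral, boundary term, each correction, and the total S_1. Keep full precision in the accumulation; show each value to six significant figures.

S_1 ≈ 83.6110

Integral: ∫_8^35 ln(x) dx = 80.8016.
Endpoint term: (f(8) + f(35))/2 = (2.07944 + 3.55535)/2 = 2.81739.
So far: 83.6190.
Order-1 term: 1/12 · (0.0285714 − 0.125000) = -0.00803571.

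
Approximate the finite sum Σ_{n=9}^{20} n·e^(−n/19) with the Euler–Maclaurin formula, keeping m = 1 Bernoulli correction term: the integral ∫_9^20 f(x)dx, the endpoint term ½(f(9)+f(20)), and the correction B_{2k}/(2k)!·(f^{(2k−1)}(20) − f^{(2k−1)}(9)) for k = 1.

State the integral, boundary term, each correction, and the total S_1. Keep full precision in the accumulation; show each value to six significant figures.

S_1 ≈ 78.9196

Integral: ∫_9^20 x·e^(−x/19) dx = 72.6561.
Endpoint term: (f(9) + f(20))/2 = (5.60433 + 6.98036)/2 = 6.29235.
Integral + boundary = 78.9484.
k=1: B_{2}/(2)! × [f^{(1)}(20) − f^{(1)}(9)] = 1/12 × (-0.0183694 − 0.327739) = -0.0288424.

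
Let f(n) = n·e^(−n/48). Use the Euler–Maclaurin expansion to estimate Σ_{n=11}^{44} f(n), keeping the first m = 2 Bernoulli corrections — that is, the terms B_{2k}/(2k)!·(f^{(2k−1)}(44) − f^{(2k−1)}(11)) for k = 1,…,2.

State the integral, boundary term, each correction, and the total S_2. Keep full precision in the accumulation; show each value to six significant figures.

S_2 ≈ 499.381

∫_11^44 x·e^(−x/48) dx evaluates to 486.259.
Endpoint term: (f(11) + f(44))/2 = (8.74716 + 17.5934)/2 = 13.1703.
Integral + boundary = 499.429.
k=1: B_{2}/(2)! × [f^{(1)}(44) − f^{(1)}(11)] = 1/12 × (0.0333208 − 0.612964) = -0.0483036.
After k=1: 499.381.
k=2: B_{4}/(4)! × [f^{(3)}(44) − f^{(3)}(11)] = −1/720 × (0.000361554 − 0.000956318) = 8.26061e-07.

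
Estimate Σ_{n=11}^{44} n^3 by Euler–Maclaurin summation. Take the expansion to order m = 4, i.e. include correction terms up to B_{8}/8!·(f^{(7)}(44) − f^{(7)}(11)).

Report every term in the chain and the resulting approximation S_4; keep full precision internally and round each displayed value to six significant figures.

The integral term ∫_11^44 x^3 dx = 933364.
Endpoint term: (f(11) + f(44))/2 = (1331.00 + 85184.0)/2 = 43257.5.
Integral + boundary = 976621.
Correction k=1: B_{2}/2! · (f^{(1)}(44) − f^{(1)}(11)) = 1/12 · (5808.00 − 363.000) = 453.750.
After k=1: 977075.
Correction k=2: B_{4}/4! · (f^{(3)}(44) − f^{(3)}(11)) = −1/720 · (6.00000 − 6.00000) = 0.00000.
After k=2: 977075.
Correction k=3: B_{6}/6! · (f^{(5)}(44) − f^{(5)}(11)) = 1/30240 · (0.00000 − 0.00000) = 0.00000.
After k=3: 977075.
Correction k=4: B_{8}/8! · (f^{(7)}(44) − f^{(7)}(11)) = −1/1209600 · (0.00000 − 0.00000) = 0.00000.

S_4 ≈ 977075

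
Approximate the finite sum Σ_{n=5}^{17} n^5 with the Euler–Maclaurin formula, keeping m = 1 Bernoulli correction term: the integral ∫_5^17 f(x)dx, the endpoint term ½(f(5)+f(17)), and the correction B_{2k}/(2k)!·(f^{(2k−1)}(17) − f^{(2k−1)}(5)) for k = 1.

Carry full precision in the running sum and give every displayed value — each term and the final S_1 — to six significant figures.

S_1 ≈ 4.76636e+06

The integral term ∫_5^17 x^5 dx = 4.02032e+06.
Boundary: ½(f(5) + f(17)) = ½(3125.00 + 1.41986e+06) = 711491.
Integral + boundary = 4.73182e+06.
Order-1 term: 1/12 · (417605 − 3125.00) = 34540.0.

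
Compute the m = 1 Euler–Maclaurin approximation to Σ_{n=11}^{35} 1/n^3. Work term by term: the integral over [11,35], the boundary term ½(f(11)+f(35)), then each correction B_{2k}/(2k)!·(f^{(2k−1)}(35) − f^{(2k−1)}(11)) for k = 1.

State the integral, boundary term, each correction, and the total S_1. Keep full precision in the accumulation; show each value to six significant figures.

S_1 ≈ 0.00412830

∫_11^35 1/x^3 dx evaluates to 0.00372407.
Boundary: ½(f(11) + f(35)) = ½(0.000751315 + 2.33236e-05) = 0.000387319.
Running total after boundary: 0.00411139.
k=1: B_{2}/(2)! × [f^{(1)}(35) − f^{(1)}(11)] = 1/12 × (-1.99917e-06 − (-0.000204904)) = 1.69087e-05.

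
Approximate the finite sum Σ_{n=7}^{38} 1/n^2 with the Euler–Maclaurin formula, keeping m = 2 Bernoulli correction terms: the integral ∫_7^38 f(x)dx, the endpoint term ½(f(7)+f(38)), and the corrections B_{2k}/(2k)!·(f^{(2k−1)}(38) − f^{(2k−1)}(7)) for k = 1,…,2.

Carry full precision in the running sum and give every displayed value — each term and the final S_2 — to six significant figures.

S_2 ≈ 0.127573

∫_7^38 1/x^2 dx evaluates to 0.116541.
½[f(7) + f(38)] = ½[0.0204082 + 0.000692521] = 0.0105503.
Running total after boundary: 0.127092.
Order-1 term: 1/12 · (-3.64485e-05 − (-0.00583090)) = 0.000482871.
After k=1: 0.127575.
Order-2 term: −1/720 · (-3.02896e-07 − (-0.00142798)) = -1.98288e-06.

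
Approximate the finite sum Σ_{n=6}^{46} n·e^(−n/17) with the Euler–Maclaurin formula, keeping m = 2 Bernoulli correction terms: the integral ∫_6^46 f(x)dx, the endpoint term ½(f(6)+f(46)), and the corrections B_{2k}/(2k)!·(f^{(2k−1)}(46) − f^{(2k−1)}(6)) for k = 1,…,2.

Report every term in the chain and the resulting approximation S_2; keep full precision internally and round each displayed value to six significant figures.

S_2 ≈ 206.766

∫_6^46 x·e^(−x/17) dx evaluates to 203.169.
Endpoint term: (f(6) + f(46))/2 = (4.21571 + 3.07332)/2 = 3.64452.
Running total after boundary: 206.813.
Order-1 term: 1/12 · (-0.113972 − 0.454636) = -0.0473840.
After k=1: 206.766.
Order-2 term: −1/720 · (6.79945e-05 − 0.00643555) = 8.84382e-06.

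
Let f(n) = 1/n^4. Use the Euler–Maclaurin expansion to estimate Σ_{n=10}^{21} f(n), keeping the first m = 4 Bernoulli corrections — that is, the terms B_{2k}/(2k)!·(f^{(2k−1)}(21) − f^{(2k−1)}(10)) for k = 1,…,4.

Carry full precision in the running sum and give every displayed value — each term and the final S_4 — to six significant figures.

The integral term ∫_10^21 1/x^4 dx = 0.000297340.
Endpoint term: (f(10) + f(21))/2 = (0.000100000 + 5.14189e-06)/2 = 5.25709e-05.
Running total after boundary: 0.000349911.
Order-1 term: 1/12 · (-9.79408e-07 − (-4.00000e-05)) = 3.25172e-06.
Partial sum through k=1: 0.000353163.
Order-2 term: −1/720 · (-6.66264e-08 − (-1.20000e-05)) = -1.65741e-08.
Partial sum through k=2: 0.000353146.
Order-3 term: 1/30240 · (-8.46049e-09 − (-6.72000e-06)) = 2.21942e-10.
Partial sum through k=3: 0.000353146.
Order-4 term: −1/1209600 · (-1.72663e-09 − (-6.04800e-06)) = -4.99857e-12.

S_4 ≈ 0.000353146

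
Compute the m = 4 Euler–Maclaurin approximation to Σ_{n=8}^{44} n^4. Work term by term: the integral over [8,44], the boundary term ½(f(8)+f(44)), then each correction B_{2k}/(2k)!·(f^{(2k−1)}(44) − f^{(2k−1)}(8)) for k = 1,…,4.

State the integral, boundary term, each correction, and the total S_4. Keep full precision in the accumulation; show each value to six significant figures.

S_4 ≈ 3.48810e+07

Integral: ∫_8^44 x^4 dx = 3.29767e+07.
½[f(8) + f(44)] = ½[4096.00 + 3.74810e+06] = 1.87610e+06.
Integral + boundary = 3.48528e+07.
Correction k=1: B_{2}/2! · (f^{(1)}(44) − f^{(1)}(8)) = 1/12 · (340736 − 2048.00) = 28224.0.
Partial sum through k=1: 3.48810e+07.
Correction k=2: B_{4}/4! · (f^{(3)}(44) − f^{(3)}(8)) = −1/720 · (1056.00 − 192.000) = -1.20000.
Partial sum through k=2: 3.48810e+07.
Correction k=3: B_{6}/6! · (f^{(5)}(44) − f^{(5)}(8)) = 1/30240 · (0.00000 − 0.00000) = 0.00000.
Partial sum through k=3: 3.48810e+07.
Correction k=4: B_{8}/8! · (f^{(7)}(44) − f^{(7)}(8)) = −1/1209600 · (0.00000 − 0.00000) = 0.00000.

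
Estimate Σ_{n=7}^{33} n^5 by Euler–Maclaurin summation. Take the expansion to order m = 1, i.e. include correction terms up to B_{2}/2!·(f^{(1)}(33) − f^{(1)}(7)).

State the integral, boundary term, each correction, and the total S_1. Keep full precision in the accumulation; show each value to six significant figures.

∫_7^33 x^5 dx evaluates to 2.15225e+08.
½[f(7) + f(33)] = ½[16807.0 + 3.91354e+07] = 1.95761e+07.
So far: 2.34801e+08.
k=1: B_{2}/(2)! × [f^{(1)}(33) − f^{(1)}(7)] = 1/12 × (5.92960e+06 − 12005.0) = 493133.

S_1 ≈ 2.35294e+08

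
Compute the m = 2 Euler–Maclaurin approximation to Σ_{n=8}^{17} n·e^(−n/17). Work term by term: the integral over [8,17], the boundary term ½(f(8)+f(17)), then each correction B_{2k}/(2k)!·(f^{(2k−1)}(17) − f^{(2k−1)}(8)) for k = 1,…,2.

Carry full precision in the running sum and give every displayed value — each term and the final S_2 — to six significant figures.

S_2 ≈ 58.4334

The integral term ∫_8^17 x·e^(−x/17) dx = 52.8354.
½[f(8) + f(17)] = ½[4.99708 + 6.25395] = 5.62551.
Integral + boundary = 58.4610.
Order-1 term: 1/12 · (0.00000 − 0.330689) = -0.0275574.
Running total after k=1: 58.4334.
Order-2 term: −1/720 · (0.00254588 − 0.00546698) = 4.05709e-06.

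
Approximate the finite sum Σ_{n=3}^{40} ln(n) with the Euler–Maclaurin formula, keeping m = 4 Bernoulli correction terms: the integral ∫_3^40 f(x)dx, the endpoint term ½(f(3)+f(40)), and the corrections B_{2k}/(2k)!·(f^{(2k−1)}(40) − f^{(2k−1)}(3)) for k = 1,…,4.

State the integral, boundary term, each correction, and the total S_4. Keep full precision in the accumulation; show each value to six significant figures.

S_4 ≈ 109.627

∫_3^40 ln(x) dx evaluates to 107.259.
½[f(3) + f(40)] = ½[1.09861 + 3.68888] = 2.39375.
So far: 109.653.
Order-1 term: 1/12 · (0.0250000 − 0.333333) = -0.0256944.
After k=1: 109.627.
Order-2 term: −1/720 · (3.12500e-05 − 0.0740741) = 0.000102837.
After k=2: 109.627.
Order-3 term: 1/30240 · (2.34375e-07 − 0.0987654) = -3.26604e-06.
After k=3: 109.627.
Order-4 term: −1/1209600 · (4.39453e-09 − 0.329218) = 2.72171e-07.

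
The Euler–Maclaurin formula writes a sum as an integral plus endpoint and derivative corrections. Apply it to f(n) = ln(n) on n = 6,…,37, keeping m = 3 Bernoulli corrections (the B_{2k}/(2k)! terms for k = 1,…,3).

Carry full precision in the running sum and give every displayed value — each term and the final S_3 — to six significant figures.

S_3 ≈ 94.5431

The integral term ∫_6^37 ln(x) dx = 91.8534.
Endpoint term: (f(6) + f(37))/2 = (1.79176 + 3.61092)/2 = 2.70134.
Integral + boundary = 94.5547.
Order-1 term: 1/12 · (0.0270270 − 0.166667) = -0.0116366.
After k=1: 94.5431.
Order-2 term: −1/720 · (3.94843e-05 − 0.00925926) = 1.28052e-05.
After k=2: 94.5431.
Order-3 term: 1/30240 · (3.46101e-07 − 0.00308642) = -1.02053e-07.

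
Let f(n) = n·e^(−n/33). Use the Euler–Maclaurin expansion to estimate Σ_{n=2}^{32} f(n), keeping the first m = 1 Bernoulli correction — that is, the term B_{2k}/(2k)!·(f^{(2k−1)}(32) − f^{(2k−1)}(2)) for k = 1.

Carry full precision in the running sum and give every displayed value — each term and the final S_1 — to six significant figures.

∫_2^32 x·e^(−x/33) dx evaluates to 273.699.
Boundary: ½(f(2) + f(32)) = ½(1.88239 + 12.1343) = 7.00836.
Integral + boundary = 280.708.
k=1: B_{2}/(2)! × [f^{(1)}(32) − f^{(1)}(2)] = 1/12 × (0.0114908 − 0.884152) = -0.0727218.

S_1 ≈ 280.635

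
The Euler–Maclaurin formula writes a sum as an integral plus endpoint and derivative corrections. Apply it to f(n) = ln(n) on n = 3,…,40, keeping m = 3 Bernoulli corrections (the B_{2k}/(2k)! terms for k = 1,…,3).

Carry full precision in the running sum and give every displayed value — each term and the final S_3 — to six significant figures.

S_3 ≈ 109.627

∫_3^40 ln(x) dx evaluates to 107.259.
Endpoint term: (f(3) + f(40))/2 = (1.09861 + 3.68888)/2 = 2.39375.
Running total after boundary: 109.653.
Correction k=1: B_{2}/2! · (f^{(1)}(40) − f^{(1)}(3)) = 1/12 · (0.0250000 − 0.333333) = -0.0256944.
Running total after k=1: 109.627.
Correction k=2: B_{4}/4! · (f^{(3)}(40) − f^{(3)}(3)) = −1/720 · (3.12500e-05 − 0.0740741) = 0.000102837.
Running total after k=2: 109.627.
Correction k=3: B_{6}/6! · (f^{(5)}(40) − f^{(5)}(3)) = 1/30240 · (2.34375e-07 − 0.0987654) = -3.26604e-06.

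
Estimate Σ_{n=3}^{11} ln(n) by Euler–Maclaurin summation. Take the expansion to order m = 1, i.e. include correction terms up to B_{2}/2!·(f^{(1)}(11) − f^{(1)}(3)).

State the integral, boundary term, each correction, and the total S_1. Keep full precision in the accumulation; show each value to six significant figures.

The integral term ∫_3^11 ln(x) dx = 15.0810.
Boundary: ½(f(3) + f(11)) = ½(1.09861 + 2.39790) = 1.74825.
Running total after boundary: 16.8293.
Correction k=1: B_{2}/2! · (f^{(1)}(11) − f^{(1)}(3)) = 1/12 · (0.0909091 − 0.333333) = -0.0202020.

S_1 ≈ 16.8091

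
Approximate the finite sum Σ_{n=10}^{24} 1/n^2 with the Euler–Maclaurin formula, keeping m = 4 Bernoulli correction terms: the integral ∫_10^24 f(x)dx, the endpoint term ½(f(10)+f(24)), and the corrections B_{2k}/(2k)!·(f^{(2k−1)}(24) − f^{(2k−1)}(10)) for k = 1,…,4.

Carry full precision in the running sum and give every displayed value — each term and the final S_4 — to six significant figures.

S_4 ≈ 0.0643557

The integral term ∫_10^24 1/x^2 dx = 0.0583333.
Boundary: ½(f(10) + f(24)) = ½(0.0100000 + 0.00173611) = 0.00586806.
Integral + boundary = 0.0642014.
Order-1 term: 1/12 · (-0.000144676 − (-0.00200000)) = 0.000154610.
After k=1: 0.0643560.
Order-2 term: −1/720 · (-3.01408e-06 − (-0.000240000)) = -3.29147e-07.
After k=2: 0.0643557.
Order-3 term: 1/30240 · (-1.56983e-07 − (-7.20000e-05)) = 2.37576e-09.
After k=3: 0.0643557.
Order-4 term: −1/1209600 · (-1.52623e-08 − (-4.03200e-05)) = -3.33207e-11.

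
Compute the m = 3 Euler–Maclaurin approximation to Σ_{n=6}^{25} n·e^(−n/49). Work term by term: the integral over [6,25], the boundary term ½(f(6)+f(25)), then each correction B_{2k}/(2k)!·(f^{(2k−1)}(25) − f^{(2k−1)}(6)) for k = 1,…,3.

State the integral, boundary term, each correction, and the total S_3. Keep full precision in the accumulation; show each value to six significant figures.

The integral term ∫_6^25 x·e^(−x/49) dx = 207.451.
½[f(6) + f(25)] = ½[5.30851 + 15.0093] = 10.1589.
Integral + boundary = 217.610.
k=1: B_{2}/(2)! × [f^{(1)}(25) − f^{(1)}(6)] = 1/12 × (0.294060 − 0.776414) = -0.0401962.
Partial sum through k=1: 217.570.
k=2: B_{4}/(4)! × [f^{(3)}(25) − f^{(3)}(6)] = −1/720 × (0.000622577 − 0.00106036) = 6.08028e-07.
Partial sum through k=2: 217.570.
k=3: B_{6}/(6)! × [f^{(5)}(25) − f^{(5)}(6)] = 1/30240 × (4.67588e-07 − 7.48581e-07) = -9.29208e-12.

S_3 ≈ 217.570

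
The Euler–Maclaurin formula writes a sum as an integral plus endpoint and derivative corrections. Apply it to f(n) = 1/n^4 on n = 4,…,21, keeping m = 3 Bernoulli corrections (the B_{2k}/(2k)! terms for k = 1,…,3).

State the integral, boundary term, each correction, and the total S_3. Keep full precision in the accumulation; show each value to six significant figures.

S_3 ≈ 0.00744415

Integral: ∫_4^21 1/x^4 dx = 0.00517234.
Boundary: ½(f(4) + f(21)) = ½(0.00390625 + 5.14189e-06) = 0.00195570.
Running total after boundary: 0.00712804.
Correction k=1: B_{2}/2! · (f^{(1)}(21) − f^{(1)}(4)) = 1/12 · (-9.79408e-07 − (-0.00390625)) = 0.000325439.
Partial sum through k=1: 0.00745348.
Correction k=2: B_{4}/4! · (f^{(3)}(21) − f^{(3)}(4)) = −1/720 · (-6.66264e-08 − (-0.00732422)) = -1.01724e-05.
Partial sum through k=2: 0.00744330.
Correction k=3: B_{6}/6! · (f^{(5)}(21) − f^{(5)}(4)) = 1/30240 · (-8.46049e-09 − (-0.0256348)) = 8.47710e-07.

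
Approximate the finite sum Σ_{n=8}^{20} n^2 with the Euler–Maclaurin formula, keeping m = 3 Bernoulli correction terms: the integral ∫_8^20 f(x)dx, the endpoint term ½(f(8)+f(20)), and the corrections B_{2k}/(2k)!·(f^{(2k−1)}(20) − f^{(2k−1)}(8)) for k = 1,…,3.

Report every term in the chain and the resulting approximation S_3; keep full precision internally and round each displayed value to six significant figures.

S_3 ≈ 2730.00

Integral: ∫_8^20 x^2 dx = 2496.00.
Endpoint term: (f(8) + f(20))/2 = (64.0000 + 400.000)/2 = 232.000.
So far: 2728.00.
k=1: B_{2}/(2)! × [f^{(1)}(20) − f^{(1)}(8)] = 1/12 × (40.0000 − 16.0000) = 2.00000.
Running total after k=1: 2730.00.
k=2: B_{4}/(4)! × [f^{(3)}(20) − f^{(3)}(8)] = −1/720 × (0.00000 − 0.00000) = 0.00000.
Running total after k=2: 2730.00.
k=3: B_{6}/(6)! × [f^{(5)}(20) − f^{(5)}(8)] = 1/30240 × (0.00000 − 0.00000) = 0.00000.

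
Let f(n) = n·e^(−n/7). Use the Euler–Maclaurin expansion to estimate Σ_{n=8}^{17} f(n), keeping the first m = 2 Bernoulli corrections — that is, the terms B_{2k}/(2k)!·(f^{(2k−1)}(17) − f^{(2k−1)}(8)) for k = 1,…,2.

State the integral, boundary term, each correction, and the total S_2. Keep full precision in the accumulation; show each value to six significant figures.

S_2 ≈ 20.6922

Integral: ∫_8^17 x·e^(−x/7) dx = 18.6739.
½[f(8) + f(17)] = ½[2.55125 + 1.49877] = 2.02501.
So far: 20.6989.
Correction k=1: B_{2}/2! · (f^{(1)}(17) − f^{(1)}(8)) = 1/12 · (-0.125947 − (-0.0455581)) = -0.00669905.
Running total after k=1: 20.6922.
Correction k=2: B_{4}/4! · (f^{(3)}(17) − f^{(3)}(8)) = −1/720 · (0.00102814 − 0.0120868) = 1.53593e-05.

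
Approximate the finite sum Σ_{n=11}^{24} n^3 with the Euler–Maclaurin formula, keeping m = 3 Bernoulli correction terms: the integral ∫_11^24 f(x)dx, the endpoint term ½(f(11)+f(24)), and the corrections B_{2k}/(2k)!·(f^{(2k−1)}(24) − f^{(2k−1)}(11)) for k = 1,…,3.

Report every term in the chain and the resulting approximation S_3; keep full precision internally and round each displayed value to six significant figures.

S_3 ≈ 86975.0

The integral term ∫_11^24 x^3 dx = 79283.8.
Boundary: ½(f(11) + f(24)) = ½(1331.00 + 13824.0) = 7577.50.
Integral + boundary = 86861.2.
Order-1 term: 1/12 · (1728.00 − 363.000) = 113.750.
After k=1: 86975.0.
Order-2 term: −1/720 · (6.00000 − 6.00000) = 0.00000.
After k=2: 86975.0.
Order-3 term: 1/30240 · (0.00000 − 0.00000) = 0.00000.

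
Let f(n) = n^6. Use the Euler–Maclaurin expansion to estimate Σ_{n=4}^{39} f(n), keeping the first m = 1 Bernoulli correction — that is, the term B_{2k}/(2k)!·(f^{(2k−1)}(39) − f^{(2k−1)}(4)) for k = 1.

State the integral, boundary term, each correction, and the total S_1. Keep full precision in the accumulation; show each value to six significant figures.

Integral: ∫_4^39 x^6 dx = 1.96044e+10.
Endpoint term: (f(4) + f(39))/2 = (4096.00 + 3.51874e+09)/2 = 1.75937e+09.
So far: 2.13638e+10.
Order-1 term: 1/12 · (5.41345e+08 − 6144.00) = 4.51116e+07.

S_1 ≈ 2.14089e+10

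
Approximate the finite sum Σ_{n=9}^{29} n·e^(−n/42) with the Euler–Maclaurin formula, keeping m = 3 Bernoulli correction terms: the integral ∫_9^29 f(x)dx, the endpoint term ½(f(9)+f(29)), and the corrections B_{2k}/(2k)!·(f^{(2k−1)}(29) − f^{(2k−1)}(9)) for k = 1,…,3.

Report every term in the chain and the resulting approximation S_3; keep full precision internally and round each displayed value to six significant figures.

The integral term ∫_9^29 x·e^(−x/42) dx = 233.858.
½[f(9) + f(29)] = ½[7.26406 + 14.5388] = 10.9014.
Running total after boundary: 244.760.
Order-1 term: 1/12 · (0.155176 − 0.634164) = -0.0399157.
Partial sum through k=1: 244.720.
Order-2 term: −1/720 · (0.000656378 − 0.00127460) = 8.58646e-07.
Partial sum through k=2: 244.720.
Order-3 term: 1/30240 · (6.94324e-07 − 1.24133e-06) = -1.80888e-11.

S_3 ≈ 244.720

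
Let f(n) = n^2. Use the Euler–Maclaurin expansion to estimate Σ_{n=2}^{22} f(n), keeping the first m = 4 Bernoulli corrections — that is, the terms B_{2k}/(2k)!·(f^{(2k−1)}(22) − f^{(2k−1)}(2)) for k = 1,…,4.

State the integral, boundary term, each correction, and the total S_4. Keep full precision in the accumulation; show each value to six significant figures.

∫_2^22 x^2 dx evaluates to 3546.67.
Boundary: ½(f(2) + f(22)) = ½(4.00000 + 484.000) = 244.000.
So far: 3790.67.
k=1: B_{2}/(2)! × [f^{(1)}(22) − f^{(1)}(2)] = 1/12 × (44.0000 − 4.00000) = 3.33333.
After k=1: 3794.00.
k=2: B_{4}/(4)! × [f^{(3)}(22) − f^{(3)}(2)] = −1/720 × (0.00000 − 0.00000) = 0.00000.
After k=2: 3794.00.
k=3: B_{6}/(6)! × [f^{(5)}(22) − f^{(5)}(2)] = 1/30240 × (0.00000 − 0.00000) = 0.00000.
After k=3: 3794.00.
k=4: B_{8}/(8)! × [f^{(7)}(22) − f^{(7)}(2)] = −1/1209600 × (0.00000 − 0.00000) = 0.00000.

S_4 ≈ 3794.00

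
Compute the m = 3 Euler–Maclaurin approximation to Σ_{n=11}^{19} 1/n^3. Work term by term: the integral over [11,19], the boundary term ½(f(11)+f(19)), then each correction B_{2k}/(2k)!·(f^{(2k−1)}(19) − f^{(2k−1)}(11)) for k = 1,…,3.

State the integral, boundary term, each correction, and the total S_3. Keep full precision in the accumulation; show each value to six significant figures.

S_3 ≈ 0.00321086

∫_11^19 1/x^3 dx evaluates to 0.00274719.
Boundary: ½(f(11) + f(19)) = ½(0.000751315 + 0.000145794) = 0.000448554.
Integral + boundary = 0.00319574.
Order-1 term: 1/12 · (-2.30201e-05 − (-0.000204904)) = 1.51570e-05.
Running total after k=1: 0.00321090.
Order-2 term: −1/720 · (-1.27535e-06 − (-3.38684e-05)) = -4.52682e-08.
Running total after k=2: 0.00321086.
Order-3 term: 1/30240 · (-1.48379e-07 − (-1.17560e-05)) = 3.83849e-10.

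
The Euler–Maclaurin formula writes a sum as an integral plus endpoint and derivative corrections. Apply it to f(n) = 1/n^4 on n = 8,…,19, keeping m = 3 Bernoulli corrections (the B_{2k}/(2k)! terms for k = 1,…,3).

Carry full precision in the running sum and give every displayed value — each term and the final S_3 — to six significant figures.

S_3 ≈ 0.000738311

∫_8^19 1/x^4 dx evaluates to 0.000602444.
½[f(8) + f(19)] = ½[0.000244141 + 7.67336e-06] = 0.000125907.
So far: 0.000728351.
k=1: B_{2}/(2)! × [f^{(1)}(19) − f^{(1)}(8)] = 1/12 × (-1.61544e-06 − (-0.000122070)) = 1.00379e-05.
Partial sum through k=1: 0.000738389.
k=2: B_{4}/(4)! × [f^{(3)}(19) − f^{(3)}(8)] = −1/720 × (-1.34247e-07 − (-5.72205e-05)) = -7.92864e-08.
Partial sum through k=2: 0.000738309.
k=3: B_{6}/(6)! × [f^{(5)}(19) − f^{(5)}(8)] = 1/30240 × (-2.08251e-08 − (-5.00679e-05)) = 1.65500e-09.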